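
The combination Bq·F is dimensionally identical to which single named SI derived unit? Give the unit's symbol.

S

Bq = 1/s = s⁻¹ (activity is decays per second).
F = C/V (capacitance = charge per voltage),
    = A·s/(kg·m²·s⁻³·A⁻¹) (substituting C and V),
    = kg⁻¹·m⁻²·s⁴·A².
Combining: Bq·F = s⁻¹ · (kg⁻¹·m⁻²·s⁴·A²) = kg⁻¹·m⁻²·s³·A².
kg⁻¹·m⁻²·s³·A² is the base-SI form of the siemens.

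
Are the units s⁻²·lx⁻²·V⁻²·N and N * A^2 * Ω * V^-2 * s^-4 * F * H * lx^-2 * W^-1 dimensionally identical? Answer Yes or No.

Left side:
  lx = m⁻²·cd.
  So lx⁻² = m⁴·cd⁻².
  V = kg·m²·s⁻³·A⁻¹.
  So V⁻² = kg⁻²·m⁻⁴·s⁶·A².
  N = kg·m·s⁻².
  Combining: s⁻²·lx⁻²·V⁻²·N = s⁻² · (m⁴·cd⁻²) · (kg⁻²·m⁻⁴·s⁶·A²) · (kg·m·s⁻²) = kg⁻¹·m·s²·A²·cd⁻².
Right side:
  N = kg·m·s⁻².
  Ω = kg·m²·s⁻³·A⁻².
  V = kg·m²·s⁻³·A⁻¹.
  So V⁻² = kg⁻²·m⁻⁴·s⁶·A².
  F = kg⁻¹·m⁻²·s⁴·A².
  H = kg·m²·s⁻²·A⁻².
  lx = m⁻²·cd.
  So lx⁻² = m⁴·cd⁻².
  W = kg·m²·s⁻³.
  So W⁻¹ = kg⁻¹·m⁻²·s³.
  Combining: N·A²·Ω·V⁻²·s⁻⁴·F·H·lx⁻²·W⁻¹ = (kg·m·s⁻²) · A² · (kg·m²·s⁻³·A⁻²) · (kg⁻²·m⁻⁴·s⁶·A²) · s⁻⁴ · (kg⁻¹·m⁻²·s⁴·A²) · (kg·m²·s⁻²·A⁻²) · (m⁴·cd⁻²) · (kg⁻¹·m⁻²·s³) = kg⁻¹·m·s²·A²·cd⁻².
Both reduce to kg⁻¹·m·s²·A²·cd⁻².

Yes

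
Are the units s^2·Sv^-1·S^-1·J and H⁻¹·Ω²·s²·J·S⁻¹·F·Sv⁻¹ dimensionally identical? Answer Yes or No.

Yes

Left side:
  Sv = J/kg (equivalent dose = energy per mass),
      = m²·s⁻².
  So Sv⁻¹ = m⁻²·s².
  S = 1/Ω (conductance is reciprocal resistance),
      = kg⁻¹·m⁻²·s³·A².
  So S⁻¹ = kg·m²·s⁻³·A⁻².
  J = N·m (work = force × distance),
      = kg·m²·s⁻².
  Combining: s²·Sv⁻¹·S⁻¹·J = s² · (m⁻²·s²) · (kg·m²·s⁻³·A⁻²) · (kg·m²·s⁻²) = kg²·m²·s⁻¹·A⁻².
Right side:
  H = kg·m²·s⁻²·A⁻².
  So H⁻¹ = kg⁻¹·m⁻²·s²·A².
  Ω = kg·m²·s⁻³·A⁻².
  So Ω² = kg²·m⁴·s⁻⁶·A⁻⁴.
  J = kg·m²·s⁻².
  S = kg⁻¹·m⁻²·s³·A².
  So S⁻¹ = kg·m²·s⁻³·A⁻².
  F = kg⁻¹·m⁻²·s⁴·A².
  Sv = m²·s⁻².
  So Sv⁻¹ = m⁻²·s².
  Combining: H⁻¹·Ω²·s²·J·S⁻¹·F·Sv⁻¹ = (kg⁻¹·m⁻²·s²·A²) · (kg²·m⁴·s⁻⁶·A⁻⁴) · s² · (kg·m²·s⁻²) · (kg·m²·s⁻³·A⁻²) · (kg⁻¹·m⁻²·s⁴·A²) · (m⁻²·s²) = kg²·m²·s⁻¹·A⁻².
Both reduce to kg²·m²·s⁻¹·A⁻².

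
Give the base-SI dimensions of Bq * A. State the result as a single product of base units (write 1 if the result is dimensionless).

Bq = s⁻¹.
Combining: Bq·A = s⁻¹ · A = s⁻¹·A.

s⁻¹·A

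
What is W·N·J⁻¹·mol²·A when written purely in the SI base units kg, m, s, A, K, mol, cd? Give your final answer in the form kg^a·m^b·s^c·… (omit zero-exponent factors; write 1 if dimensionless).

W = J/s (power = energy per time),
    = kg·m²·s⁻³.
N = kg·m/s² = kg·m·s⁻² (force = mass × acceleration).
J = N·m (work = force × distance),
    = kg·m²·s⁻².
So J⁻¹ = kg⁻¹·m⁻²·s².
Combining: W·N·J⁻¹·mol²·A = (kg·m²·s⁻³) · (kg·m·s⁻²) · (kg⁻¹·m⁻²·s²) · mol² · A = kg·m·s⁻³·A·mol².

kg·m·s⁻³·A·mol²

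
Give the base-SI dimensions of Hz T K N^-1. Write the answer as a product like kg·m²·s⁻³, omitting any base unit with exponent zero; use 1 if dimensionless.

m⁻¹·s⁻¹·A⁻¹·K

Hz = 1/s = s⁻¹ (frequency is cycles per second).
T = Wb/m² (flux density = flux per area),
    = kg·s⁻²·A⁻¹.
N = kg·m/s² = kg·m·s⁻² (force = mass × acceleration).
So N⁻¹ = kg⁻¹·m⁻¹·s².
Combining: Hz·T·K·N⁻¹ = s⁻¹ · (kg·s⁻²·A⁻¹) · K · (kg⁻¹·m⁻¹·s²) = m⁻¹·s⁻¹·A⁻¹·K.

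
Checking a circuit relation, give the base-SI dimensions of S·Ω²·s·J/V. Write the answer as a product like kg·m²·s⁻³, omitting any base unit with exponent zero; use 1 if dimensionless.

kg·m²·s⁻¹·A⁻¹

V = W/A (potential = power per current),
    = kg·m²·s⁻³·A⁻¹.
So V⁻¹ = kg⁻¹·m⁻²·s³·A.
S = 1/Ω (conductance is reciprocal resistance),
    = kg⁻¹·m⁻²·s³·A².
Ω = V/A (resistance = voltage per current),
    = kg·m²·s⁻³·A⁻².
So Ω² = kg²·m⁴·s⁻⁶·A⁻⁴.
J = N·m (work = force × distance),
    = kg·m²·s⁻².
Combining: V⁻¹·S·Ω²·s·J = (kg⁻¹·m⁻²·s³·A) · (kg⁻¹·m⁻²·s³·A²) · (kg²·m⁴·s⁻⁶·A⁻⁴) · s · (kg·m²·s⁻²) = kg·m²·s⁻¹·A⁻¹.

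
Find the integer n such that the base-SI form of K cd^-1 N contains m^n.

1

N = kg·m·s⁻².
Combining: K·cd⁻¹·N = K · cd⁻¹ · (kg·m·s⁻²) = kg·m·s⁻²·K·cd⁻¹.
The exponent of m is 1.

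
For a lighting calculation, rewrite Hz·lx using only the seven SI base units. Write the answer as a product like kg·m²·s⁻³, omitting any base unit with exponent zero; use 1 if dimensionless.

m⁻²·s⁻¹·cd

Hz = s⁻¹.
lx = m⁻²·cd.
Combining: Hz·lx = s⁻¹ · (m⁻²·cd) = m⁻²·s⁻¹·cd.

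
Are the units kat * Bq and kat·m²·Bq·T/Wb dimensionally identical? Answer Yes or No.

Yes

Left side:
  kat = mol/s = s⁻¹·mol (catalytic activity).
  Bq = 1/s = s⁻¹ (activity is decays per second).
  Combining: kat·Bq = (s⁻¹·mol) · s⁻¹ = s⁻²·mol.
Right side:
  Wb = kg·m²·s⁻²·A⁻¹.
  So Wb⁻¹ = kg⁻¹·m⁻²·s²·A.
  kat = s⁻¹·mol.
  Bq = s⁻¹.
  T = kg·s⁻²·A⁻¹.
  Combining: Wb⁻¹·kat·m²·Bq·T = (kg⁻¹·m⁻²·s²·A) · (s⁻¹·mol) · m² · s⁻¹ · (kg·s⁻²·A⁻¹) = s⁻²·mol.
Both reduce to s⁻²·mol.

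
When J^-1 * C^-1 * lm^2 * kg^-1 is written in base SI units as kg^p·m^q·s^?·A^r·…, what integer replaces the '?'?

1

J = kg·m²·s⁻².
So J⁻¹ = kg⁻¹·m⁻²·s².
C = s·A.
So C⁻¹ = s⁻¹·A⁻¹.
lm = cd.
So lm² = cd².
Combining: J⁻¹·C⁻¹·lm²·kg⁻¹ = (kg⁻¹·m⁻²·s²) · (s⁻¹·A⁻¹) · cd² · kg⁻¹ = kg⁻²·m⁻²·s·A⁻¹·cd².
The exponent of s is 1.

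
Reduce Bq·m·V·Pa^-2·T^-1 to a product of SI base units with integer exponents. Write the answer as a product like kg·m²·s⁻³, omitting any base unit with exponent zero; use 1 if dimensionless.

kg⁻²·m⁵·s²

Bq = s⁻¹.
V = kg·m²·s⁻³·A⁻¹.
Pa = kg·m⁻¹·s⁻².
So Pa⁻² = kg⁻²·m²·s⁴.
T = kg·s⁻²·A⁻¹.
So T⁻¹ = kg⁻¹·s²·A.
Combining: Bq·m·V·Pa⁻²·T⁻¹ = s⁻¹ · m · (kg·m²·s⁻³·A⁻¹) · (kg⁻²·m²·s⁴) · (kg⁻¹·s²·A) = kg⁻²·m⁵·s².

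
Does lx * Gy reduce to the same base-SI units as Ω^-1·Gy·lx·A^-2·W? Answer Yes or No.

Left side:
  lx = lm/m² (illuminance = luminous flux per area),
      = m⁻²·cd.
  Gy = J/kg (absorbed dose = energy per mass),
      = m²·s⁻².
  Combining: lx·Gy = (m⁻²·cd) · (m²·s⁻²) = s⁻²·cd.
Right side:
  Ω = V/A (resistance = voltage per current),
      = kg·m²·s⁻³·A⁻².
  So Ω⁻¹ = kg⁻¹·m⁻²·s³·A².
  Gy = J/kg (absorbed dose = energy per mass),
      = m²·s⁻².
  lx = lm/m² (illuminance = luminous flux per area),
      = m⁻²·cd.
  W = J/s (power = energy per time),
      = kg·m²·s⁻³.
  Combining: Ω⁻¹·Gy·lx·A⁻²·W = (kg⁻¹·m⁻²·s³·A²) · (m²·s⁻²) · (m⁻²·cd) · A⁻² · (kg·m²·s⁻³) = s⁻²·cd.
Both reduce to s⁻²·cd.

Yes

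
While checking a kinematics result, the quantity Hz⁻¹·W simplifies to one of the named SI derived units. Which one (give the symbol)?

Hz = 1/s = s⁻¹ (frequency is cycles per second).
So Hz⁻¹ = s.
W = J/s (power = energy per time),
    = kg·m²·s⁻³.
Combining: Hz⁻¹·W = s · (kg·m²·s⁻³) = kg·m²·s⁻².
kg·m²·s⁻² is the base-SI form of the joule.

J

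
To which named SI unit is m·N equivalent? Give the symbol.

N = kg·m·s⁻².
Combining: m·N = m · (kg·m·s⁻²) = kg·m²·s⁻².
kg·m²·s⁻² is the base-SI form of the joule.

J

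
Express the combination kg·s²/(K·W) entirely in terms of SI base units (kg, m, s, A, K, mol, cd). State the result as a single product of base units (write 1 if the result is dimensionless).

m⁻²·s⁵·K⁻¹

W = J/s (power = energy per time),
    = kg·m²·s⁻³.
So W⁻¹ = kg⁻¹·m⁻²·s³.
Combining: kg·K⁻¹·W⁻¹·s² = kg · K⁻¹ · (kg⁻¹·m⁻²·s³) · s² = m⁻²·s⁵·K⁻¹.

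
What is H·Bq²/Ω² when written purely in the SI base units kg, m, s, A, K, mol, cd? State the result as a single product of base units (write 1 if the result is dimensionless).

kg⁻¹·m⁻²·s²·A²

H = Wb/A (inductance = flux per current),
    = kg·m²·s⁻²·A⁻².
Bq = 1/s = s⁻¹ (activity is decays per second).
So Bq² = s⁻².
Ω = V/A (resistance = voltage per current),
    = kg·m²·s⁻³·A⁻².
So Ω⁻² = kg⁻²·m⁻⁴·s⁶·A⁴.
Combining: H·Bq²·Ω⁻² = (kg·m²·s⁻²·A⁻²) · s⁻² · (kg⁻²·m⁻⁴·s⁶·A⁴) = kg⁻¹·m⁻²·s²·A².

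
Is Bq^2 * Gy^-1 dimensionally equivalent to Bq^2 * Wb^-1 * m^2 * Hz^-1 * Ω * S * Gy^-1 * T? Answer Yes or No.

Left side:
  Bq = 1/s = s⁻¹ (activity is decays per second).
  So Bq² = s⁻².
  Gy = J/kg (absorbed dose = energy per mass),
      = m²·s⁻².
  So Gy⁻¹ = m⁻²·s².
  Combining: Bq²·Gy⁻¹ = s⁻² · (m⁻²·s²) = m⁻².
Right side:
  Bq = s⁻¹.
  So Bq² = s⁻².
  Wb = kg·m²·s⁻²·A⁻¹.
  So Wb⁻¹ = kg⁻¹·m⁻²·s²·A.
  Hz = s⁻¹.
  So Hz⁻¹ = s.
  Ω = kg·m²·s⁻³·A⁻².
  S = kg⁻¹·m⁻²·s³·A².
  Gy = m²·s⁻².
  So Gy⁻¹ = m⁻²·s².
  T = kg·s⁻²·A⁻¹.
  Combining: Bq²·Wb⁻¹·m²·Hz⁻¹·Ω·S·Gy⁻¹·T = s⁻² · (kg⁻¹·m⁻²·s²·A) · m² · s · (kg·m²·s⁻³·A⁻²) · (kg⁻¹·m⁻²·s³·A²) · (m⁻²·s²) · (kg·s⁻²·A⁻¹) = m⁻²·s.
Left is m⁻²; right is m⁻²·s — different.

No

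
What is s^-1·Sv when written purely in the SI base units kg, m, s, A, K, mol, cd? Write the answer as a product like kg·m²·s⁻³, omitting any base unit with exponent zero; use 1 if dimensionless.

m²·s⁻³

Sv = J/kg (equivalent dose = energy per mass),
    = m²·s⁻².
Combining: s⁻¹·Sv = s⁻¹ · (m²·s⁻²) = m²·s⁻³.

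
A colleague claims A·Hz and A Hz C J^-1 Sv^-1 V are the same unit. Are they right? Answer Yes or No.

No

Left side:
  Hz = s⁻¹.
  Combining: A·Hz = A · s⁻¹ = s⁻¹·A.
Right side:
  Hz = 1/s = s⁻¹ (frequency is cycles per second).
  C = A·s = s·A (charge = current × time).
  J = N·m (work = force × distance),
      = kg·m²·s⁻².
  So J⁻¹ = kg⁻¹·m⁻²·s².
  Sv = J/kg (equivalent dose = energy per mass),
      = m²·s⁻².
  So Sv⁻¹ = m⁻²·s².
  V = W/A (potential = power per current),
      = kg·m²·s⁻³·A⁻¹.
  Combining: A·Hz·C·J⁻¹·Sv⁻¹·V = A · s⁻¹ · (s·A) · (kg⁻¹·m⁻²·s²) · (m⁻²·s²) · (kg·m²·s⁻³·A⁻¹) = m⁻²·s·A.
Left is s⁻¹·A; right is m⁻²·s·A — different.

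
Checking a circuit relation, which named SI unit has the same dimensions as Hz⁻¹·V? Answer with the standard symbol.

Wb

Hz = s⁻¹.
So Hz⁻¹ = s.
V = kg·m²·s⁻³·A⁻¹.
Combining: Hz⁻¹·V = s · (kg·m²·s⁻³·A⁻¹) = kg·m²·s⁻²·A⁻¹.
kg·m²·s⁻²·A⁻¹ is the base-SI form of the weber.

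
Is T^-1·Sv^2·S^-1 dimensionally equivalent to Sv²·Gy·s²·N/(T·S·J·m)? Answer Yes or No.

Left side:
  T = Wb/m² (flux density = flux per area),
      = kg·s⁻²·A⁻¹.
  So T⁻¹ = kg⁻¹·s²·A.
  Sv = J/kg (equivalent dose = energy per mass),
      = m²·s⁻².
  So Sv² = m⁴·s⁻⁴.
  S = 1/Ω (conductance is reciprocal resistance),
      = kg⁻¹·m⁻²·s³·A².
  So S⁻¹ = kg·m²·s⁻³·A⁻².
  Combining: T⁻¹·Sv²·S⁻¹ = (kg⁻¹·s²·A) · (m⁴·s⁻⁴) · (kg·m²·s⁻³·A⁻²) = m⁶·s⁻⁵·A⁻¹.
Right side:
  T = Wb/m² (flux density = flux per area),
      = kg·s⁻²·A⁻¹.
  So T⁻¹ = kg⁻¹·s²·A.
  Sv = J/kg (equivalent dose = energy per mass),
      = m²·s⁻².
  So Sv² = m⁴·s⁻⁴.
  S = 1/Ω (conductance is reciprocal resistance),
      = kg⁻¹·m⁻²·s³·A².
  So S⁻¹ = kg·m²·s⁻³·A⁻².
  Gy = J/kg (absorbed dose = energy per mass),
      = m²·s⁻².
  J = N·m (work = force × distance),
      = kg·m²·s⁻².
  So J⁻¹ = kg⁻¹·m⁻²·s².
  N = kg·m/s² = kg·m·s⁻² (force = mass × acceleration).
  Combining: T⁻¹·Sv²·S⁻¹·Gy·J⁻¹·s²·m⁻¹·N = (kg⁻¹·s²·A) · (m⁴·s⁻⁴) · (kg·m²·s⁻³·A⁻²) · (m²·s⁻²) · (kg⁻¹·m⁻²·s²) · s² · m⁻¹ · (kg·m·s⁻²) = m⁶·s⁻⁵·A⁻¹.
Both reduce to m⁶·s⁻⁵·A⁻¹.

Yes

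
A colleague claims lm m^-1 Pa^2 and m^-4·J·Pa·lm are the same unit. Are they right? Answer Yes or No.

Left side:
  lm = cd·sr = cd (luminous flux; sr is dimensionless).
  Pa = N/m² (pressure = force per area),
      = kg·m⁻¹·s⁻².
  So Pa² = kg²·m⁻²·s⁻⁴.
  Combining: lm·m⁻¹·Pa² = cd · m⁻¹ · (kg²·m⁻²·s⁻⁴) = kg²·m⁻³·s⁻⁴·cd.
Right side:
  J = kg·m²·s⁻².
  Pa = kg·m⁻¹·s⁻².
  lm = cd.
  Combining: m⁻⁴·J·Pa·lm = m⁻⁴ · (kg·m²·s⁻²) · (kg·m⁻¹·s⁻²) · cd = kg²·m⁻³·s⁻⁴·cd.
Both reduce to kg²·m⁻³·s⁻⁴·cd.

Yes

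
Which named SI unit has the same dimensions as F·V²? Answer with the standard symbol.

J

F = C/V (capacitance = charge per voltage),
    = A·s/(kg·m²·s⁻³·A⁻¹) (substituting C and V),
    = kg⁻¹·m⁻²·s⁴·A².
V = W/A (potential = power per current),
    = kg·m²·s⁻³·A⁻¹.
So V² = kg²·m⁴·s⁻⁶·A⁻².
Combining: F·V² = (kg⁻¹·m⁻²·s⁴·A²) · (kg²·m⁴·s⁻⁶·A⁻²) = kg·m²·s⁻².
kg·m²·s⁻² is the base-SI form of the joule.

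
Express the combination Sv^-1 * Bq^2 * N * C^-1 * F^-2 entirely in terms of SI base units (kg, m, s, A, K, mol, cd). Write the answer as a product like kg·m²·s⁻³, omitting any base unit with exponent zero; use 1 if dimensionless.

kg³·m³·s⁻¹¹·A⁻⁵

Sv = m²·s⁻².
So Sv⁻¹ = m⁻²·s².
Bq = s⁻¹.
So Bq² = s⁻².
N = kg·m·s⁻².
C = s·A.
So C⁻¹ = s⁻¹·A⁻¹.
F = kg⁻¹·m⁻²·s⁴·A².
So F⁻² = kg²·m⁴·s⁻⁸·A⁻⁴.
Combining: Sv⁻¹·Bq²·N·C⁻¹·F⁻² = (m⁻²·s²) · s⁻² · (kg·m·s⁻²) · (s⁻¹·A⁻¹) · (kg²·m⁴·s⁻⁸·A⁻⁴) = kg³·m³·s⁻¹¹·A⁻⁵.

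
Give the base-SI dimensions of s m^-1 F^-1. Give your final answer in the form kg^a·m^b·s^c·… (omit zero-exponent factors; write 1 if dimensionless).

F = kg⁻¹·m⁻²·s⁴·A².
So F⁻¹ = kg·m²·s⁻⁴·A⁻².
Combining: s·m⁻¹·F⁻¹ = s · m⁻¹ · (kg·m²·s⁻⁴·A⁻²) = kg·m·s⁻³·A⁻².

kg·m·s⁻³·A⁻²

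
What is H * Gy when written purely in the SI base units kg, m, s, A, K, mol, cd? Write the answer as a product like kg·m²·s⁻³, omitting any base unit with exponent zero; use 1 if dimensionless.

H = kg·m²·s⁻²·A⁻².
Gy = m²·s⁻².
Combining: H·Gy = (kg·m²·s⁻²·A⁻²) · (m²·s⁻²) = kg·m⁴·s⁻⁴·A⁻².

kg·m⁴·s⁻⁴·A⁻²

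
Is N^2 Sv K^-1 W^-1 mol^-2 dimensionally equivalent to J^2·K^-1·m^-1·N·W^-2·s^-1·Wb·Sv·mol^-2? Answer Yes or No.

No

Left side:
  N = kg·m·s⁻².
  So N² = kg²·m²·s⁻⁴.
  Sv = m²·s⁻².
  W = kg·m²·s⁻³.
  So W⁻¹ = kg⁻¹·m⁻²·s³.
  Combining: N²·Sv·K⁻¹·W⁻¹·mol⁻² = (kg²·m²·s⁻⁴) · (m²·s⁻²) · K⁻¹ · (kg⁻¹·m⁻²·s³) · mol⁻² = kg·m²·s⁻³·K⁻¹·mol⁻².
Right side:
  J = N·m (work = force × distance),
      = kg·m²·s⁻².
  So J² = kg²·m⁴·s⁻⁴.
  N = kg·m/s² = kg·m·s⁻² (force = mass × acceleration).
  W = J/s (power = energy per time),
      = kg·m²·s⁻³.
  So W⁻² = kg⁻²·m⁻⁴·s⁶.
  Wb = V·s (flux: a volt is a weber per second),
      = kg·m²·s⁻²·A⁻¹.
  Sv = J/kg (equivalent dose = energy per mass),
      = m²·s⁻².
  Combining: J²·K⁻¹·m⁻¹·N·W⁻²·s⁻¹·Wb·Sv·mol⁻² = (kg²·m⁴·s⁻⁴) · K⁻¹ · m⁻¹ · (kg·m·s⁻²) · (kg⁻²·m⁻⁴·s⁶) · s⁻¹ · (kg·m²·s⁻²·A⁻¹) · (m²·s⁻²) · mol⁻² = kg²·m⁴·s⁻⁵·A⁻¹·K⁻¹·mol⁻².
Left is kg·m²·s⁻³·K⁻¹·mol⁻²; right is kg²·m⁴·s⁻⁵·A⁻¹·K⁻¹·mol⁻² — different.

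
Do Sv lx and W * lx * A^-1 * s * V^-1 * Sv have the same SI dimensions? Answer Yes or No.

No

Left side:
  Sv = m²·s⁻².
  lx = m⁻²·cd.
  Combining: Sv·lx = (m²·s⁻²) · (m⁻²·cd) = s⁻²·cd.
Right side:
  W = J/s (power = energy per time),
      = kg·m²·s⁻³.
  lx = lm/m² (illuminance = luminous flux per area),
      = m⁻²·cd.
  V = W/A (potential = power per current),
      = kg·m²·s⁻³·A⁻¹.
  So V⁻¹ = kg⁻¹·m⁻²·s³·A.
  Sv = J/kg (equivalent dose = energy per mass),
      = m²·s⁻².
  Combining: W·lx·A⁻¹·s·V⁻¹·Sv = (kg·m²·s⁻³) · (m⁻²·cd) · A⁻¹ · s · (kg⁻¹·m⁻²·s³·A) · (m²·s⁻²) = s⁻¹·cd.
Left is s⁻²·cd; right is s⁻¹·cd — different.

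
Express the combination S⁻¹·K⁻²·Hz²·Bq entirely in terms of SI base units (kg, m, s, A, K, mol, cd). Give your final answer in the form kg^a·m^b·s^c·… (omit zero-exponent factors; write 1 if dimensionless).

S = 1/Ω (conductance is reciprocal resistance),
    = kg⁻¹·m⁻²·s³·A².
So S⁻¹ = kg·m²·s⁻³·A⁻².
Hz = 1/s = s⁻¹ (frequency is cycles per second).
So Hz² = s⁻².
Bq = 1/s = s⁻¹ (activity is decays per second).
Combining: S⁻¹·K⁻²·Hz²·Bq = (kg·m²·s⁻³·A⁻²) · K⁻² · s⁻² · s⁻¹ = kg·m²·s⁻⁶·A⁻²·K⁻².

kg·m²·s⁻⁶·A⁻²·K⁻²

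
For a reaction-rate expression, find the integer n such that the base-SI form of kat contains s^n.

kat = s⁻¹·mol.
The exponent of s is -1.

-1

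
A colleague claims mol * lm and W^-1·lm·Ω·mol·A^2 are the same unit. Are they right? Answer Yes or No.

Yes

Left side:
  lm = cd.
  Combining: mol·lm = mol · cd = mol·cd.
Right side:
  W = kg·m²·s⁻³.
  So W⁻¹ = kg⁻¹·m⁻²·s³.
  lm = cd.
  Ω = kg·m²·s⁻³·A⁻².
  Combining: W⁻¹·lm·Ω·mol·A² = (kg⁻¹·m⁻²·s³) · cd · (kg·m²·s⁻³·A⁻²) · mol · A² = mol·cd.
Both reduce to mol·cd.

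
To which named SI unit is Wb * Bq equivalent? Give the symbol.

V

Wb = V·s (flux: a volt is a weber per second),
    = kg·m²·s⁻²·A⁻¹.
Bq = 1/s = s⁻¹ (activity is decays per second).
Combining: Wb·Bq = (kg·m²·s⁻²·A⁻¹) · s⁻¹ = kg·m²·s⁻³·A⁻¹.
kg·m²·s⁻³·A⁻¹ is the base-SI form of the volt.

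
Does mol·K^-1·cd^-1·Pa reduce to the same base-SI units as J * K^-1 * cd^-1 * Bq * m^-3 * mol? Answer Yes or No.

No

Left side:
  Pa = N/m² (pressure = force per area),
      = kg·m⁻¹·s⁻².
  Combining: mol·K⁻¹·cd⁻¹·Pa = mol · K⁻¹ · cd⁻¹ · (kg·m⁻¹·s⁻²) = kg·m⁻¹·s⁻²·K⁻¹·mol·cd⁻¹.
Right side:
  J = N·m (work = force × distance),
      = kg·m²·s⁻².
  Bq = 1/s = s⁻¹ (activity is decays per second).
  Combining: J·K⁻¹·cd⁻¹·Bq·m⁻³·mol = (kg·m²·s⁻²) · K⁻¹ · cd⁻¹ · s⁻¹ · m⁻³ · mol = kg·m⁻¹·s⁻³·K⁻¹·mol·cd⁻¹.
Left is kg·m⁻¹·s⁻²·K⁻¹·mol·cd⁻¹; right is kg·m⁻¹·s⁻³·K⁻¹·mol·cd⁻¹ — different.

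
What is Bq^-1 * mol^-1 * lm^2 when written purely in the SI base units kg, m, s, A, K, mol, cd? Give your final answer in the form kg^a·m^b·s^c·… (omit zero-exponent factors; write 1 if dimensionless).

Bq = 1/s = s⁻¹ (activity is decays per second).
So Bq⁻¹ = s.
lm = cd·sr = cd (luminous flux; sr is dimensionless).
So lm² = cd².
Combining: Bq⁻¹·mol⁻¹·lm² = s · mol⁻¹ · cd² = s·mol⁻¹·cd².

s·mol⁻¹·cd²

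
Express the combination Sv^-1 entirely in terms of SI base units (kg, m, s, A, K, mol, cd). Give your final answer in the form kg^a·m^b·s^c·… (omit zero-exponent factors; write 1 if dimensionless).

m⁻²·s²

Sv = J/kg (equivalent dose = energy per mass),
    = m²·s⁻².
So Sv⁻¹ = m⁻²·s².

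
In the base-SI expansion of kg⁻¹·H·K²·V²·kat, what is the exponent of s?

H = kg·m²·s⁻²·A⁻².
V = kg·m²·s⁻³·A⁻¹.
So V² = kg²·m⁴·s⁻⁶·A⁻².
kat = s⁻¹·mol.
Combining: kg⁻¹·H·K²·V²·kat = kg⁻¹ · (kg·m²·s⁻²·A⁻²) · K² · (kg²·m⁴·s⁻⁶·A⁻²) · (s⁻¹·mol) = kg²·m⁶·s⁻⁹·A⁻⁴·K²·mol.
The exponent of s is -9.

-9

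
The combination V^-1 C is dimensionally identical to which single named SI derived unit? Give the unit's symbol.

F

V = W/A (potential = power per current),
    = kg·m²·s⁻³·A⁻¹.
So V⁻¹ = kg⁻¹·m⁻²·s³·A.
C = A·s = s·A (charge = current × time).
Combining: V⁻¹·C = (kg⁻¹·m⁻²·s³·A) · (s·A) = kg⁻¹·m⁻²·s⁴·A².
kg⁻¹·m⁻²·s⁴·A² is the base-SI form of the farad.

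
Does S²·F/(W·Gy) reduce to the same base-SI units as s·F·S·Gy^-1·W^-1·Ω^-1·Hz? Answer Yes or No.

Yes

Left side:
  S = 1/Ω (conductance is reciprocal resistance),
      = kg⁻¹·m⁻²·s³·A².
  So S² = kg⁻²·m⁻⁴·s⁶·A⁴.
  W = J/s (power = energy per time),
      = kg·m²·s⁻³.
  So W⁻¹ = kg⁻¹·m⁻²·s³.
  F = C/V (capacitance = charge per voltage),
      = A·s/(kg·m²·s⁻³·A⁻¹) (substituting C and V),
      = kg⁻¹·m⁻²·s⁴·A².
  Gy = J/kg (absorbed dose = energy per mass),
      = m²·s⁻².
  So Gy⁻¹ = m⁻²·s².
  Combining: S²·W⁻¹·F·Gy⁻¹ = (kg⁻²·m⁻⁴·s⁶·A⁴) · (kg⁻¹·m⁻²·s³) · (kg⁻¹·m⁻²·s⁴·A²) · (m⁻²·s²) = kg⁻⁴·m⁻¹⁰·s¹⁵·A⁶.
Right side:
  F = C/V (capacitance = charge per voltage),
      = A·s/(kg·m²·s⁻³·A⁻¹) (substituting C and V),
      = kg⁻¹·m⁻²·s⁴·A².
  S = 1/Ω (conductance is reciprocal resistance),
      = kg⁻¹·m⁻²·s³·A².
  Gy = J/kg (absorbed dose = energy per mass),
      = m²·s⁻².
  So Gy⁻¹ = m⁻²·s².
  W = J/s (power = energy per time),
      = kg·m²·s⁻³.
  So W⁻¹ = kg⁻¹·m⁻²·s³.
  Ω = V/A (resistance = voltage per current),
      = kg·m²·s⁻³·A⁻².
  So Ω⁻¹ = kg⁻¹·m⁻²·s³·A².
  Hz = 1/s = s⁻¹ (frequency is cycles per second).
  Combining: s·F·S·Gy⁻¹·W⁻¹·Ω⁻¹·Hz = s · (kg⁻¹·m⁻²·s⁴·A²) · (kg⁻¹·m⁻²·s³·A²) · (m⁻²·s²) · (kg⁻¹·m⁻²·s³) · (kg⁻¹·m⁻²·s³·A²) · s⁻¹ = kg⁻⁴·m⁻¹⁰·s¹⁵·A⁶.
Both reduce to kg⁻⁴·m⁻¹⁰·s¹⁵·A⁶.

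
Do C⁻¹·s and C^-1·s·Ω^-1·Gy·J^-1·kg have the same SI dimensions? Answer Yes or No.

Left side:
  C = A·s = s·A (charge = current × time).
  So C⁻¹ = s⁻¹·A⁻¹.
  Combining: C⁻¹·s = (s⁻¹·A⁻¹) · s = A⁻¹.
Right side:
  C = A·s = s·A (charge = current × time).
  So C⁻¹ = s⁻¹·A⁻¹.
  Ω = V/A (resistance = voltage per current),
      = kg·m²·s⁻³·A⁻².
  So Ω⁻¹ = kg⁻¹·m⁻²·s³·A².
  Gy = J/kg (absorbed dose = energy per mass),
      = m²·s⁻².
  J = N·m (work = force × distance),
      = kg·m²·s⁻².
  So J⁻¹ = kg⁻¹·m⁻²·s².
  Combining: C⁻¹·s·Ω⁻¹·Gy·J⁻¹·kg = (s⁻¹·A⁻¹) · s · (kg⁻¹·m⁻²·s³·A²) · (m²·s⁻²) · (kg⁻¹·m⁻²·s²) · kg = kg⁻¹·m⁻²·s³·A.
Left is A⁻¹; right is kg⁻¹·m⁻²·s³·A — different.

No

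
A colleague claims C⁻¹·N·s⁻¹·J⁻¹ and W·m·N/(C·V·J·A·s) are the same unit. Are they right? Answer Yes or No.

No

Left side:
  C = A·s = s·A (charge = current × time).
  So C⁻¹ = s⁻¹·A⁻¹.
  N = kg·m/s² = kg·m·s⁻² (force = mass × acceleration).
  J = N·m (work = force × distance),
      = kg·m²·s⁻².
  So J⁻¹ = kg⁻¹·m⁻²·s².
  Combining: C⁻¹·N·s⁻¹·J⁻¹ = (s⁻¹·A⁻¹) · (kg·m·s⁻²) · s⁻¹ · (kg⁻¹·m⁻²·s²) = m⁻¹·s⁻²·A⁻¹.
Right side:
  W = kg·m²·s⁻³.
  C = s·A.
  So C⁻¹ = s⁻¹·A⁻¹.
  V = kg·m²·s⁻³·A⁻¹.
  So V⁻¹ = kg⁻¹·m⁻²·s³·A.
  J = kg·m²·s⁻².
  So J⁻¹ = kg⁻¹·m⁻²·s².
  N = kg·m·s⁻².
  Combining: W·C⁻¹·V⁻¹·J⁻¹·m·A⁻¹·N·s⁻¹ = (kg·m²·s⁻³) · (s⁻¹·A⁻¹) · (kg⁻¹·m⁻²·s³·A) · (kg⁻¹·m⁻²·s²) · m · A⁻¹ · (kg·m·s⁻²) · s⁻¹ = s⁻²·A⁻¹.
Left is m⁻¹·s⁻²·A⁻¹; right is s⁻²·A⁻¹ — different.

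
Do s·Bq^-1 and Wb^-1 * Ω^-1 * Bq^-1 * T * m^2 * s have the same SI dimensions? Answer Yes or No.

Left side:
  Bq = 1/s = s⁻¹ (activity is decays per second).
  So Bq⁻¹ = s.
  Combining: s·Bq⁻¹ = s · s = s².
Right side:
  Wb = V·s (flux: a volt is a weber per second),
      = kg·m²·s⁻²·A⁻¹.
  So Wb⁻¹ = kg⁻¹·m⁻²·s²·A.
  Ω = V/A (resistance = voltage per current),
      = kg·m²·s⁻³·A⁻².
  So Ω⁻¹ = kg⁻¹·m⁻²·s³·A².
  Bq = 1/s = s⁻¹ (activity is decays per second).
  So Bq⁻¹ = s.
  T = Wb/m² (flux density = flux per area),
      = kg·s⁻²·A⁻¹.
  Combining: Wb⁻¹·Ω⁻¹·Bq⁻¹·T·m²·s = (kg⁻¹·m⁻²·s²·A) · (kg⁻¹·m⁻²·s³·A²) · s · (kg·s⁻²·A⁻¹) · m² · s = kg⁻¹·m⁻²·s⁵·A².
Left is s²; right is kg⁻¹·m⁻²·s⁵·A² — different.

No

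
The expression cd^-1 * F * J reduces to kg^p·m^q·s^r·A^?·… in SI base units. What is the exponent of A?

F = kg⁻¹·m⁻²·s⁴·A².
J = kg·m²·s⁻².
Combining: cd⁻¹·F·J = cd⁻¹ · (kg⁻¹·m⁻²·s⁴·A²) · (kg·m²·s⁻²) = s²·A²·cd⁻¹.
The exponent of A is 2.

2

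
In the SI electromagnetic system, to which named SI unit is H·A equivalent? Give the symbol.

H = kg·m²·s⁻²·A⁻².
Combining: H·A = (kg·m²·s⁻²·A⁻²) · A = kg·m²·s⁻²·A⁻¹.
kg·m²·s⁻²·A⁻¹ is the base-SI form of the weber.

Wb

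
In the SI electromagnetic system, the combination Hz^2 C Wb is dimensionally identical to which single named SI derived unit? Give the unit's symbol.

Hz = 1/s = s⁻¹ (frequency is cycles per second).
So Hz² = s⁻².
C = A·s = s·A (charge = current × time).
Wb = V·s (flux: a volt is a weber per second),
    = kg·m²·s⁻²·A⁻¹.
Combining: Hz²·C·Wb = s⁻² · (s·A) · (kg·m²·s⁻²·A⁻¹) = kg·m²·s⁻³.
kg·m²·s⁻³ is the base-SI form of the watt.

W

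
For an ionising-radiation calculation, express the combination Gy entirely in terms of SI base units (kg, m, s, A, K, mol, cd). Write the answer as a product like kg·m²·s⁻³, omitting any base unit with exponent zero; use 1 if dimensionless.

m²·s⁻²

Gy = J/kg (absorbed dose = energy per mass),
    = m²·s⁻².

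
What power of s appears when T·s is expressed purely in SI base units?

T = kg·s⁻²·A⁻¹.
Combining: T·s = (kg·s⁻²·A⁻¹) · s = kg·s⁻¹·A⁻¹.
The exponent of s is -1.

-1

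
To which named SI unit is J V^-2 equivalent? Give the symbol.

J = N·m (work = force × distance),
    = kg·m²·s⁻².
V = W/A (potential = power per current),
    = kg·m²·s⁻³·A⁻¹.
So V⁻² = kg⁻²·m⁻⁴·s⁶·A².
Combining: J·V⁻² = (kg·m²·s⁻²) · (kg⁻²·m⁻⁴·s⁶·A²) = kg⁻¹·m⁻²·s⁴·A².
kg⁻¹·m⁻²·s⁴·A² is the base-SI form of the farad.

F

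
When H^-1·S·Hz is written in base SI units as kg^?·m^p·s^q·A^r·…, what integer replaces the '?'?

H = Wb/A (inductance = flux per current),
    = kg·m²·s⁻²·A⁻².
So H⁻¹ = kg⁻¹·m⁻²·s²·A².
S = 1/Ω (conductance is reciprocal resistance),
    = kg⁻¹·m⁻²·s³·A².
Hz = 1/s = s⁻¹ (frequency is cycles per second).
Combining: H⁻¹·S·Hz = (kg⁻¹·m⁻²·s²·A²) · (kg⁻¹·m⁻²·s³·A²) · s⁻¹ = kg⁻²·m⁻⁴·s⁴·A⁴.
The exponent of kg is -2.

-2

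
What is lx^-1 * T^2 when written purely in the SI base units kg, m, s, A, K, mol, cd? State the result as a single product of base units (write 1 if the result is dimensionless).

kg²·m²·s⁻⁴·A⁻²·cd⁻¹

lx = lm/m² (illuminance = luminous flux per area),
    = m⁻²·cd.
So lx⁻¹ = m²·cd⁻¹.
T = Wb/m² (flux density = flux per area),
    = kg·s⁻²·A⁻¹.
So T² = kg²·s⁻⁴·A⁻².
Combining: lx⁻¹·T² = (m²·cd⁻¹) · (kg²·s⁻⁴·A⁻²) = kg²·m²·s⁻⁴·A⁻²·cd⁻¹.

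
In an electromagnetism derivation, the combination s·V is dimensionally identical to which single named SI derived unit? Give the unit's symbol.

Wb

V = W/A (potential = power per current),
    = kg·m²·s⁻³·A⁻¹.
Combining: s·V = s · (kg·m²·s⁻³·A⁻¹) = kg·m²·s⁻²·A⁻¹.
kg·m²·s⁻²·A⁻¹ is the base-SI form of the weber.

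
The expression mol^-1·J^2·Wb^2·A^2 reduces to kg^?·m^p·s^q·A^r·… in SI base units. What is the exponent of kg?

4

J = N·m (work = force × distance),
    = kg·m²·s⁻².
So J² = kg²·m⁴·s⁻⁴.
Wb = V·s (flux: a volt is a weber per second),
    = kg·m²·s⁻²·A⁻¹.
So Wb² = kg²·m⁴·s⁻⁴·A⁻².
Combining: mol⁻¹·J²·Wb²·A² = mol⁻¹ · (kg²·m⁴·s⁻⁴) · (kg²·m⁴·s⁻⁴·A⁻²) · A² = kg⁴·m⁸·s⁻⁸·mol⁻¹.
The exponent of kg is 4.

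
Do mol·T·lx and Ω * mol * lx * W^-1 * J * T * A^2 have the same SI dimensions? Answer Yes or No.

Left side:
  T = kg·s⁻²·A⁻¹.
  lx = m⁻²·cd.
  Combining: mol·T·lx = mol · (kg·s⁻²·A⁻¹) · (m⁻²·cd) = kg·m⁻²·s⁻²·A⁻¹·mol·cd.
Right side:
  Ω = V/A (resistance = voltage per current),
      = kg·m²·s⁻³·A⁻².
  lx = lm/m² (illuminance = luminous flux per area),
      = m⁻²·cd.
  W = J/s (power = energy per time),
      = kg·m²·s⁻³.
  So W⁻¹ = kg⁻¹·m⁻²·s³.
  J = N·m (work = force × distance),
      = kg·m²·s⁻².
  T = Wb/m² (flux density = flux per area),
      = kg·s⁻²·A⁻¹.
  Combining: Ω·mol·lx·W⁻¹·J·T·A² = (kg·m²·s⁻³·A⁻²) · mol · (m⁻²·cd) · (kg⁻¹·m⁻²·s³) · (kg·m²·s⁻²) · (kg·s⁻²·A⁻¹) · A² = kg²·s⁻⁴·A⁻¹·mol·cd.
Left is kg·m⁻²·s⁻²·A⁻¹·mol·cd; right is kg²·s⁻⁴·A⁻¹·mol·cd — different.

No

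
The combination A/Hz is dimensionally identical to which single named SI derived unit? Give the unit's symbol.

Hz = 1/s = s⁻¹ (frequency is cycles per second).
So Hz⁻¹ = s.
Combining: Hz⁻¹·A = s · A = s·A.
s·A is the base-SI form of the coulomb.

C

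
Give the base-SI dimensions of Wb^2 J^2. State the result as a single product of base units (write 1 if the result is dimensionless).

kg⁴·m⁸·s⁻⁸·A⁻²

Wb = kg·m²·s⁻²·A⁻¹.
So Wb² = kg²·m⁴·s⁻⁴·A⁻².
J = kg·m²·s⁻².
So J² = kg²·m⁴·s⁻⁴.
Combining: Wb²·J² = (kg²·m⁴·s⁻⁴·A⁻²) · (kg²·m⁴·s⁻⁴) = kg⁴·m⁸·s⁻⁸·A⁻².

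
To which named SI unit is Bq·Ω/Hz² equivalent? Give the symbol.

H

Bq = 1/s = s⁻¹ (activity is decays per second).
Ω = V/A (resistance = voltage per current),
    = kg·m²·s⁻³·A⁻².
Hz = 1/s = s⁻¹ (frequency is cycles per second).
So Hz⁻² = s².
Combining: Bq·Ω·Hz⁻² = s⁻¹ · (kg·m²·s⁻³·A⁻²) · s² = kg·m²·s⁻²·A⁻².
kg·m²·s⁻²·A⁻² is the base-SI form of the henry.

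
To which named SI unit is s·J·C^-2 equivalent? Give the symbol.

J = kg·m²·s⁻².
C = s·A.
So C⁻² = s⁻²·A⁻².
Combining: s·J·C⁻² = s · (kg·m²·s⁻²) · (s⁻²·A⁻²) = kg·m²·s⁻³·A⁻².
kg·m²·s⁻³·A⁻² is the base-SI form of the ohm.

Ω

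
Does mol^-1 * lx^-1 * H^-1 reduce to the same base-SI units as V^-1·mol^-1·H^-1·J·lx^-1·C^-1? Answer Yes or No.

Left side:
  lx = lm/m² (illuminance = luminous flux per area),
      = m⁻²·cd.
  So lx⁻¹ = m²·cd⁻¹.
  H = Wb/A (inductance = flux per current),
      = kg·m²·s⁻²·A⁻².
  So H⁻¹ = kg⁻¹·m⁻²·s²·A².
  Combining: mol⁻¹·lx⁻¹·H⁻¹ = mol⁻¹ · (m²·cd⁻¹) · (kg⁻¹·m⁻²·s²·A²) = kg⁻¹·s²·A²·mol⁻¹·cd⁻¹.
Right side:
  V = kg·m²·s⁻³·A⁻¹.
  So V⁻¹ = kg⁻¹·m⁻²·s³·A.
  H = kg·m²·s⁻²·A⁻².
  So H⁻¹ = kg⁻¹·m⁻²·s²·A².
  J = kg·m²·s⁻².
  lx = m⁻²·cd.
  So lx⁻¹ = m²·cd⁻¹.
  C = s·A.
  So C⁻¹ = s⁻¹·A⁻¹.
  Combining: V⁻¹·mol⁻¹·H⁻¹·J·lx⁻¹·C⁻¹ = (kg⁻¹·m⁻²·s³·A) · mol⁻¹ · (kg⁻¹·m⁻²·s²·A²) · (kg·m²·s⁻²) · (m²·cd⁻¹) · (s⁻¹·A⁻¹) = kg⁻¹·s²·A²·mol⁻¹·cd⁻¹.
Both reduce to kg⁻¹·s²·A²·mol⁻¹·cd⁻¹.

Yes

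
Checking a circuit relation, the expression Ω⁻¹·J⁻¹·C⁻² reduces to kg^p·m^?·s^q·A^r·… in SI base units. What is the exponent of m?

-4

Ω = V/A (resistance = voltage per current),
    = kg·m²·s⁻³·A⁻².
So Ω⁻¹ = kg⁻¹·m⁻²·s³·A².
J = N·m (work = force × distance),
    = kg·m²·s⁻².
So J⁻¹ = kg⁻¹·m⁻²·s².
C = A·s = s·A (charge = current × time).
So C⁻² = s⁻²·A⁻².
Combining: Ω⁻¹·J⁻¹·C⁻² = (kg⁻¹·m⁻²·s³·A²) · (kg⁻¹·m⁻²·s²) · (s⁻²·A⁻²) = kg⁻²·m⁻⁴·s³.
The exponent of m is -4.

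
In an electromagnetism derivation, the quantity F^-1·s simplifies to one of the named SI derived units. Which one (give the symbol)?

F = C/V (capacitance = charge per voltage),
    = A·s/(kg·m²·s⁻³·A⁻¹) (substituting C and V),
    = kg⁻¹·m⁻²·s⁴·A².
So F⁻¹ = kg·m²·s⁻⁴·A⁻².
Combining: F⁻¹·s = (kg·m²·s⁻⁴·A⁻²) · s = kg·m²·s⁻³·A⁻².
kg·m²·s⁻³·A⁻² is the base-SI form of the ohm.

Ω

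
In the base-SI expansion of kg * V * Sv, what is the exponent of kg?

2

V = W/A (potential = power per current),
    = kg·m²·s⁻³·A⁻¹.
Sv = J/kg (equivalent dose = energy per mass),
    = m²·s⁻².
Combining: kg·V·Sv = kg · (kg·m²·s⁻³·A⁻¹) · (m²·s⁻²) = kg²·m⁴·s⁻⁵·A⁻¹.
The exponent of kg is 2.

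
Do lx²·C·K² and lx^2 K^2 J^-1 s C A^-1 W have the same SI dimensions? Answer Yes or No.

Left side:
  lx = lm/m² (illuminance = luminous flux per area),
      = m⁻²·cd.
  So lx² = m⁻⁴·cd².
  C = A·s = s·A (charge = current × time).
  Combining: lx²·C·K² = (m⁻⁴·cd²) · (s·A) · K² = m⁻⁴·s·A·K²·cd².
Right side:
  lx = m⁻²·cd.
  So lx² = m⁻⁴·cd².
  J = kg·m²·s⁻².
  So J⁻¹ = kg⁻¹·m⁻²·s².
  C = s·A.
  W = kg·m²·s⁻³.
  Combining: lx²·K²·J⁻¹·s·C·A⁻¹·W = (m⁻⁴·cd²) · K² · (kg⁻¹·m⁻²·s²) · s · (s·A) · A⁻¹ · (kg·m²·s⁻³) = m⁻⁴·s·K²·cd².
Left is m⁻⁴·s·A·K²·cd²; right is m⁻⁴·s·K²·cd² — different.

No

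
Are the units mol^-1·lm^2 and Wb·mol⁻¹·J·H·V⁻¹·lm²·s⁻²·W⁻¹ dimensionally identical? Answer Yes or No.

Left side:
  lm = cd.
  So lm² = cd².
  Combining: mol⁻¹·lm² = mol⁻¹ · cd² = mol⁻¹·cd².
Right side:
  Wb = kg·m²·s⁻²·A⁻¹.
  J = kg·m²·s⁻².
  H = kg·m²·s⁻²·A⁻².
  V = kg·m²·s⁻³·A⁻¹.
  So V⁻¹ = kg⁻¹·m⁻²·s³·A.
  lm = cd.
  So lm² = cd².
  W = kg·m²·s⁻³.
  So W⁻¹ = kg⁻¹·m⁻²·s³.
  Combining: Wb·mol⁻¹·J·H·V⁻¹·lm²·s⁻²·W⁻¹ = (kg·m²·s⁻²·A⁻¹) · mol⁻¹ · (kg·m²·s⁻²) · (kg·m²·s⁻²·A⁻²) · (kg⁻¹·m⁻²·s³·A) · cd² · s⁻² · (kg⁻¹·m⁻²·s³) = kg·m²·s⁻²·A⁻²·mol⁻¹·cd².
Left is mol⁻¹·cd²; right is kg·m²·s⁻²·A⁻²·mol⁻¹·cd² — different.

No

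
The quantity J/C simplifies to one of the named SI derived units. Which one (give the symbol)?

J = kg·m²·s⁻².
C = s·A.
So C⁻¹ = s⁻¹·A⁻¹.
Combining: J·C⁻¹ = (kg·m²·s⁻²) · (s⁻¹·A⁻¹) = kg·m²·s⁻³·A⁻¹.
kg·m²·s⁻³·A⁻¹ is the base-SI form of the volt.

V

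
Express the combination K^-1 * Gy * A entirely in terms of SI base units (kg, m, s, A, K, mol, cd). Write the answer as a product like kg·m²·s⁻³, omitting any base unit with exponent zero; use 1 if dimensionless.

Gy = J/kg (absorbed dose = energy per mass),
    = m²·s⁻².
Combining: K⁻¹·Gy·A = K⁻¹ · (m²·s⁻²) · A = m²·s⁻²·A·K⁻¹.

m²·s⁻²·A·K⁻¹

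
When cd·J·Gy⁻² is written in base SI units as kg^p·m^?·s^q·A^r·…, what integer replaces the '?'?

-2

J = N·m (work = force × distance),
    = kg·m²·s⁻².
Gy = J/kg (absorbed dose = energy per mass),
    = m²·s⁻².
So Gy⁻² = m⁻⁴·s⁴.
Combining: cd·J·Gy⁻² = cd · (kg·m²·s⁻²) · (m⁻⁴·s⁴) = kg·m⁻²·s²·cd.
The exponent of m is -2.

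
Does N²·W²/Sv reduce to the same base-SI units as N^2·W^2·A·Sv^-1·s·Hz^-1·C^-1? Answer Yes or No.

Left side:
  N = kg·m/s² = kg·m·s⁻² (force = mass × acceleration).
  So N² = kg²·m²·s⁻⁴.
  W = J/s (power = energy per time),
      = kg·m²·s⁻³.
  So W² = kg²·m⁴·s⁻⁶.
  Sv = J/kg (equivalent dose = energy per mass),
      = m²·s⁻².
  So Sv⁻¹ = m⁻²·s².
  Combining: N²·W²·Sv⁻¹ = (kg²·m²·s⁻⁴) · (kg²·m⁴·s⁻⁶) · (m⁻²·s²) = kg⁴·m⁴·s⁻⁸.
Right side:
  N = kg·m·s⁻².
  So N² = kg²·m²·s⁻⁴.
  W = kg·m²·s⁻³.
  So W² = kg²·m⁴·s⁻⁶.
  Sv = m²·s⁻².
  So Sv⁻¹ = m⁻²·s².
  Hz = s⁻¹.
  So Hz⁻¹ = s.
  C = s·A.
  So C⁻¹ = s⁻¹·A⁻¹.
  Combining: N²·W²·A·Sv⁻¹·s·Hz⁻¹·C⁻¹ = (kg²·m²·s⁻⁴) · (kg²·m⁴·s⁻⁶) · A · (m⁻²·s²) · s · s · (s⁻¹·A⁻¹) = kg⁴·m⁴·s⁻⁷.
Left is kg⁴·m⁴·s⁻⁸; right is kg⁴·m⁴·s⁻⁷ — different.

No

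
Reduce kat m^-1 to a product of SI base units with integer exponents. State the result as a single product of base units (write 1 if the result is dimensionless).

kat = mol/s = s⁻¹·mol (catalytic activity).
Combining: kat·m⁻¹ = (s⁻¹·mol) · m⁻¹ = m⁻¹·s⁻¹·mol.

m⁻¹·s⁻¹·mol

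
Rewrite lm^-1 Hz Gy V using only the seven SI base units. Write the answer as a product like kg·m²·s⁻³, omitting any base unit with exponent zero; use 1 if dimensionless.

kg·m⁴·s⁻⁶·A⁻¹·cd⁻¹

lm = cd.
So lm⁻¹ = cd⁻¹.
Hz = s⁻¹.
Gy = m²·s⁻².
V = kg·m²·s⁻³·A⁻¹.
Combining: lm⁻¹·Hz·Gy·V = cd⁻¹ · s⁻¹ · (m²·s⁻²) · (kg·m²·s⁻³·A⁻¹) = kg·m⁴·s⁻⁶·A⁻¹·cd⁻¹.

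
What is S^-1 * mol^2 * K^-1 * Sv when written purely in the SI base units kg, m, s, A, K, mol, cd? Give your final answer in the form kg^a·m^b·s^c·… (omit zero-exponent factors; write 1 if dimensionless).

kg·m⁴·s⁻⁵·A⁻²·K⁻¹·mol²

S = 1/Ω (conductance is reciprocal resistance),
    = kg⁻¹·m⁻²·s³·A².
So S⁻¹ = kg·m²·s⁻³·A⁻².
Sv = J/kg (equivalent dose = energy per mass),
    = m²·s⁻².
Combining: S⁻¹·mol²·K⁻¹·Sv = (kg·m²·s⁻³·A⁻²) · mol² · K⁻¹ · (m²·s⁻²) = kg·m⁴·s⁻⁵·A⁻²·K⁻¹·mol².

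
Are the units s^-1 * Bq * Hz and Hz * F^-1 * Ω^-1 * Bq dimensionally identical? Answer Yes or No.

Yes

Left side:
  Bq = s⁻¹.
  Hz = s⁻¹.
  Combining: s⁻¹·Bq·Hz = s⁻¹ · s⁻¹ · s⁻¹ = s⁻³.
Right side:
  Hz = 1/s = s⁻¹ (frequency is cycles per second).
  F = C/V (capacitance = charge per voltage),
      = A·s/(kg·m²·s⁻³·A⁻¹) (substituting C and V),
      = kg⁻¹·m⁻²·s⁴·A².
  So F⁻¹ = kg·m²·s⁻⁴·A⁻².
  Ω = V/A (resistance = voltage per current),
      = kg·m²·s⁻³·A⁻².
  So Ω⁻¹ = kg⁻¹·m⁻²·s³·A².
  Bq = 1/s = s⁻¹ (activity is decays per second).
  Combining: Hz·F⁻¹·Ω⁻¹·Bq = s⁻¹ · (kg·m²·s⁻⁴·A⁻²) · (kg⁻¹·m⁻²·s³·A²) · s⁻¹ = s⁻³.
Both reduce to s⁻³.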